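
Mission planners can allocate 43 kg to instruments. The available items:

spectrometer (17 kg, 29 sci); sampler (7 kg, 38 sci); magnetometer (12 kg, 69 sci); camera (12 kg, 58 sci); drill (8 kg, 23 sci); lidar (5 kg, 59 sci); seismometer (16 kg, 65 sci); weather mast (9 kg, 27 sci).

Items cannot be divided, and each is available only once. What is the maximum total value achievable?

231 sci

Check high-value combinations within 43 kg:
- sampler+magnetometer+lidar+seismometer: mass 7+12+5+16=40, value 38+69+59+65=231
- sampler+magnetometer+camera+lidar: mass 7+12+12+5=36, value 38+69+58+59=224
- sampler+camera+lidar+seismometer: mass 7+12+5+16=40, value 38+58+59+65=220
- magnetometer+lidar+seismometer+weather mast: mass 12+5+16+9=42, value 69+59+65+27=220
- magnetometer+drill+lidar+seismometer: mass 12+8+5+16=41, value 69+23+59+65=216
Best: 231 sci.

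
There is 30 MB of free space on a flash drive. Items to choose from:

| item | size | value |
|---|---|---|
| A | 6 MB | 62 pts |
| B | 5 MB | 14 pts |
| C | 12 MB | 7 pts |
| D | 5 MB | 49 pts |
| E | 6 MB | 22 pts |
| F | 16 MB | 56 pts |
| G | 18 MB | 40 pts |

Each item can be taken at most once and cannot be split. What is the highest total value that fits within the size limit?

This is a 0/1 knapsack; check combinations near the capacity.
- A+D+F: size 6+5+16=27, value 62+49+56=167
- A+D+G: size 6+5+18=29, value 62+49+40=151
- A+B+D+E: size 6+5+5+6=22, value 62+14+49+22=147
Best: 167 pts.

167 pts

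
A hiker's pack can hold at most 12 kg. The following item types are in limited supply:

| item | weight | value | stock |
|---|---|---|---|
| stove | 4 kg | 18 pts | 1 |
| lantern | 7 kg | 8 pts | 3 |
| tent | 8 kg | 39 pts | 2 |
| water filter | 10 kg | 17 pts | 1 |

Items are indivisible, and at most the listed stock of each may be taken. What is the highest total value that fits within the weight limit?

57 pts

Best selections within weight 12 and stock limits:
- 1×stove + 1×tent: weight 12, value 57
- 1×tent: weight 8, value 39
- 1×stove + 1×lantern: weight 11, value 26
- 1×stove: weight 4, value 18
Best: 57 pts.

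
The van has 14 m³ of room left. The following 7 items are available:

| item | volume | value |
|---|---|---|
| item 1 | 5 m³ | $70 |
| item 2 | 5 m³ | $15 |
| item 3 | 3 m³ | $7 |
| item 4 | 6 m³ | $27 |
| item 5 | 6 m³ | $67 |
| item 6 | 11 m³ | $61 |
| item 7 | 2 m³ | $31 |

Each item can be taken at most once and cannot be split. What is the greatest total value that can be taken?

$168

Check high-value combinations within 14 m³:
- item 1+item 5+item 7: volume 5+6+2=13, value 70+67+31=168
- item 1+item 3+item 5: volume 5+3+6=14, value 70+7+67=144
- item 1+item 5: volume 5+6=11, value 70+67=137
- item 1+item 4+item 7: volume 5+6+2=13, value 70+27+31=128
Best: $168.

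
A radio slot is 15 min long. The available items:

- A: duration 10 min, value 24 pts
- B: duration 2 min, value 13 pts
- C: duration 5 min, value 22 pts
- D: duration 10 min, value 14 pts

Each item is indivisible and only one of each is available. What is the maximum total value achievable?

46 pts

Check high-value combinations within 15 min:
- A+C: duration 10+5=15, value 24+22=46
- A+B: duration 10+2=12, value 24+13=37
- C+D: duration 5+10=15, value 22+14=36
- B+C: duration 2+5=7, value 13+22=35
Best: 46 pts.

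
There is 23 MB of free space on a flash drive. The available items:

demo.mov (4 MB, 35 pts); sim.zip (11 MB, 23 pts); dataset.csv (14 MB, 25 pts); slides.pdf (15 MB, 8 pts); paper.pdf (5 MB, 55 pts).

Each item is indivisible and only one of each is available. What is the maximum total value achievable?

115 pts

Check high-value combinations within 23 MB:
- demo.mov+dataset.csv+paper.pdf: size 4+14+5=23, value 35+25+55=115
- demo.mov+sim.zip+paper.pdf: size 4+11+5=20, value 35+23+55=113
- demo.mov+paper.pdf: size 4+5=9, value 35+55=90
- dataset.csv+paper.pdf: size 14+5=19, value 25+55=80
Best: 115 pts.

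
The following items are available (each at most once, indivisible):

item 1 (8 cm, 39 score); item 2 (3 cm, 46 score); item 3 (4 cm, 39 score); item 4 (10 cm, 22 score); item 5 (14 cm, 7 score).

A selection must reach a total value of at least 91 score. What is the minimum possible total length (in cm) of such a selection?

Subsets with value ≥ 91, sorted by total length:
- item 1+item 2+item 3: length 15, value 124
- item 2+item 3+item 4: length 17, value 107
- item 1+item 2+item 4: length 21, value 107
Minimum length: 15 cm.

15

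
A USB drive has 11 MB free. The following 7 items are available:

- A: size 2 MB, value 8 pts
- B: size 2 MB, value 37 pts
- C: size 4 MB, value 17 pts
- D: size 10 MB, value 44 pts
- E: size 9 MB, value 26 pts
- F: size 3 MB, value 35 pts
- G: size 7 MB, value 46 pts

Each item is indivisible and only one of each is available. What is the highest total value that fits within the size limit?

This is a 0/1 knapsack; check combinations near the capacity.
- A+B+C+F: size 2+2+4+3=11, value 8+37+17+35=97
- A+B+G: size 2+2+7=11, value 8+37+46=91
- B+C+F: size 2+4+3=9, value 37+17+35=89
- B+G: size 2+7=9, value 37+46=83
- F+G: size 3+7=10, value 35+46=81
Best: 97 pts.

97 pts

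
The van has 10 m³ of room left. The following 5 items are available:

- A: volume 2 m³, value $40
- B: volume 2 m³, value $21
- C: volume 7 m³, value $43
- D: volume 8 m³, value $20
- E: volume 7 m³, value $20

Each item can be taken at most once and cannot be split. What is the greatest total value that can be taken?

$83

Check high-value combinations within 10 m³:
- A+C: volume 2+7=9, value 40+43=83
- B+C: volume 2+7=9, value 21+43=64
- A+B: volume 2+2=4, value 40+21=61
Best: $83.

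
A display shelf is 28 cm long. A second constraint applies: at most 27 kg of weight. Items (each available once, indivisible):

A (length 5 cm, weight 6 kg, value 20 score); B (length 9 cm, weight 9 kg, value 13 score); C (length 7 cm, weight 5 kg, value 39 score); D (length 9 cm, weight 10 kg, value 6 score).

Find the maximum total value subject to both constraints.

72 score

Feasible sets respecting both limits:
- A+B+C: length 21, weight 20, value 72
- A+C+D: length 21, weight 21, value 65
- A+C: length 12, weight 11, value 59
- B+C+D: length 25, weight 24, value 58
Best: 72 score.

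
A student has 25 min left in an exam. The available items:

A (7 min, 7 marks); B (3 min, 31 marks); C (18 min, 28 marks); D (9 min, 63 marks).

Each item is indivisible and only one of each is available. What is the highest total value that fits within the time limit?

This is a 0/1 knapsack; check combinations near the capacity.
- A+B+D: time 7+3+9=19, value 7+31+63=101
- B+D: time 3+9=12, value 31+63=94
- A+D: time 7+9=16, value 7+63=70
- D: time 9, value 63
- B+C: time 3+18=21, value 31+28=59
Best: 101 marks.

101 marks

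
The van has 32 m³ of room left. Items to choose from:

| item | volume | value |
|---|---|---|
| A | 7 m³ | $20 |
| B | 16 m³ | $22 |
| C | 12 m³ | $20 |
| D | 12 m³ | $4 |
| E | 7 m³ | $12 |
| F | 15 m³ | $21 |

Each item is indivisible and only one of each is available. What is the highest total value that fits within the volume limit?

$54

This is a 0/1 knapsack; check combinations near the capacity.
- A+B+E: volume 7+16+7=30, value 20+22+12=54
- A+E+F: volume 7+7+15=29, value 20+12+21=53
- A+C+E: volume 7+12+7=26, value 20+20+12=52
- A+C+D: volume 7+12+12=31, value 20+20+4=44
- B+F: volume 16+15=31, value 22+21=43
Best: $54.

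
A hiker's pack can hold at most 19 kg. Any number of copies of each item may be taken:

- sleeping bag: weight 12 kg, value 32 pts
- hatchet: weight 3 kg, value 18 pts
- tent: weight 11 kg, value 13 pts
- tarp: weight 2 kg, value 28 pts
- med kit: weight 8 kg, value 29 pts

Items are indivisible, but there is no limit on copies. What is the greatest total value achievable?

Best value-per-unit is tarp at 28/2, and filling with it alone uses weight 9×2=18. No mix of the others beats 9×28 = 252.

252 pts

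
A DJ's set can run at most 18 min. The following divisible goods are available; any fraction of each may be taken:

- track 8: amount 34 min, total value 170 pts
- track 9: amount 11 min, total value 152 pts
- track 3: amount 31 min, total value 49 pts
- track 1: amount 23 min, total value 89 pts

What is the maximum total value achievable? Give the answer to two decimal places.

Take in order of value per unit:
- track 9 (152/11 per unit): all 11 → value 152, running total 152.00
- track 8 (170/34 per unit): 7 of 34 → value 7×170/34 = 35.0000, running total 187.00
Total 187.00.

187.00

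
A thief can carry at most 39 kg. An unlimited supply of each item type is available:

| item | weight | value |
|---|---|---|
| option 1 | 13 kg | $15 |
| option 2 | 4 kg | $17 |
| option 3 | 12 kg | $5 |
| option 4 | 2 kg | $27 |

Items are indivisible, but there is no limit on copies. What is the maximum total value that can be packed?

Best value-per-unit is option 4 at 27/2, and filling with it alone uses weight 19×2=38. No mix of the others beats 19×27 = 513.

$513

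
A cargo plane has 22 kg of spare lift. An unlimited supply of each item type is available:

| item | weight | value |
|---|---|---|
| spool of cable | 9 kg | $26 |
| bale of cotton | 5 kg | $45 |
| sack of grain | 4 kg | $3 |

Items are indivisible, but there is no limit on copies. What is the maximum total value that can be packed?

$180

Best value-per-unit is bale of cotton at 45/5, and filling with it alone uses weight 4×5=20. No mix of the others beats 4×45 = 180.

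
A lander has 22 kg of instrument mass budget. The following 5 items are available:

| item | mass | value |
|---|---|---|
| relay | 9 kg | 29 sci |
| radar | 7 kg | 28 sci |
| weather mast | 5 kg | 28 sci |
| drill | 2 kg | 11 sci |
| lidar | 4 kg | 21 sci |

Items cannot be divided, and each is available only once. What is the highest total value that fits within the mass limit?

This is a 0/1 knapsack; check combinations near the capacity.
- relay+weather mast+drill+lidar: mass 9+5+2+4=20, value 29+28+11+21=89
- relay+radar+drill+lidar: mass 9+7+2+4=22, value 29+28+11+21=89
- radar+weather mast+drill+lidar: mass 7+5+2+4=18, value 28+28+11+21=88
Best: 89 sci.

89 sci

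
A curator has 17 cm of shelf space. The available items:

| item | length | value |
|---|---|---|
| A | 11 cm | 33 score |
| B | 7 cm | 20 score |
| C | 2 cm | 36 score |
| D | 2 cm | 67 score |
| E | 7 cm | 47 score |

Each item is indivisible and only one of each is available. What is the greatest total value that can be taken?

Check high-value combinations within 17 cm:
- C+D+E: length 2+2+7=11, value 36+67+47=150
- A+C+D: length 11+2+2=15, value 33+36+67=136
- B+D+E: length 7+2+7=16, value 20+67+47=134
Best: 150 score.

150 score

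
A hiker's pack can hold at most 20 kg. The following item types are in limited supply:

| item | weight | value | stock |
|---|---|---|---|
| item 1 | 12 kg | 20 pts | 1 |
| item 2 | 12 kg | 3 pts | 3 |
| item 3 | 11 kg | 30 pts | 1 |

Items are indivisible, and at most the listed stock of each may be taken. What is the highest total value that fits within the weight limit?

30 pts

Top feasible selections:
- 1×item 3: weight 11, value 30
- 1×item 1: weight 12, value 20
- 1×item 2: weight 12, value 3
Best: 30 pts.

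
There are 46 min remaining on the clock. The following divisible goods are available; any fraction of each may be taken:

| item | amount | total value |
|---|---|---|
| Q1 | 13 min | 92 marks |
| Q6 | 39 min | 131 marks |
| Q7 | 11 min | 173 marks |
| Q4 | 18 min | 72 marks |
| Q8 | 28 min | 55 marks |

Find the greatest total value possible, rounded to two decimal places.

350.44

Take in order of value per unit:
- Q7 (173/11 per unit): all 11 → value 173, running total 173.00
- Q1 (92/13 per unit): all 13 → value 92, running total 265.00
- Q4 (72/18 per unit): all 18 → value 72, running total 337.00
- Q6 (131/39 per unit): 4 of 39 → value 4×131/39 = 13.4359, running total 350.44
Total 350.44.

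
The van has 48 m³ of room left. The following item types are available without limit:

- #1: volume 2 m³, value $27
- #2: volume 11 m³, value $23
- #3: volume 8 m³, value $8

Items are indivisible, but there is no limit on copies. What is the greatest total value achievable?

Best value-per-unit is #1 at 27/2, and filling with it alone uses volume 24×2=48. No mix of the others beats 24×27 = 648.

$648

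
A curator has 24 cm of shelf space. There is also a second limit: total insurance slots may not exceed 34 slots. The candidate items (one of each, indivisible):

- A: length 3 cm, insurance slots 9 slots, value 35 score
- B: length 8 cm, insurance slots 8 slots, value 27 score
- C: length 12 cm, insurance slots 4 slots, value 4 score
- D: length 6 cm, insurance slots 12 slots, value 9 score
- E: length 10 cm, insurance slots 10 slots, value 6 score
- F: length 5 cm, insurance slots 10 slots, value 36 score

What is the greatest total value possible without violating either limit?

Feasible sets respecting both limits:
- A+B+F: length 16, insurance slots 27, value 98
- A+D+F: length 14, insurance slots 31, value 80
- A+E+F: length 18, insurance slots 29, value 77
Best: 98 score.

98 score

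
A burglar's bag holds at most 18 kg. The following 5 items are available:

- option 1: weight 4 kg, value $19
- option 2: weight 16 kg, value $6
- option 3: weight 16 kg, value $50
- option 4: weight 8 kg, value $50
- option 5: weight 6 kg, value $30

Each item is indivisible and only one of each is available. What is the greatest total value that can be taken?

$99

Check high-value combinations within 18 kg:
- option 1+option 4+option 5: weight 4+8+6=18, value 19+50+30=99
- option 4+option 5: weight 8+6=14, value 50+30=80
- option 1+option 4: weight 4+8=12, value 19+50=69
- option 4: weight 8, value 50
- option 3: weight 16, value 50
Best: $99.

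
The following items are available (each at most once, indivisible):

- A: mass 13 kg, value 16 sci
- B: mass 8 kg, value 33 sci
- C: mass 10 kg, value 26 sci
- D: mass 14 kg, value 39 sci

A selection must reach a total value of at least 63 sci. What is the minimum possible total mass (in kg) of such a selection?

Subsets with value ≥ 63, sorted by total mass:
- B+D: mass 22, value 72
- C+D: mass 24, value 65
- A+B+C: mass 31, value 75
- B+C+D: mass 32, value 98
Minimum mass: 22 kg.

22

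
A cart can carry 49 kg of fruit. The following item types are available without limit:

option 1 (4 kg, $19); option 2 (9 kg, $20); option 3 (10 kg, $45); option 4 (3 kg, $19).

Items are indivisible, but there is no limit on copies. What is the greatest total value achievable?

$304

Best value-per-unit is option 4 at 19/3; filling with it alone gives 16×19 = 304.
Optimal mix: 1×option 1 + 15×option 4 → weight 49, value 304.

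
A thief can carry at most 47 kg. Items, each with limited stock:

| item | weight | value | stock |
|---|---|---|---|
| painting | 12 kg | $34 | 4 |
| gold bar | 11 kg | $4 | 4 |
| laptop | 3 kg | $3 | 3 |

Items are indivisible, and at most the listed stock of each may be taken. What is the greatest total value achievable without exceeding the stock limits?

$111

Best selections within weight 47 and stock limits:
- 3×painting + 3×laptop: weight 45, value 111
- 3×painting + 2×laptop: weight 42, value 108
Best: $111.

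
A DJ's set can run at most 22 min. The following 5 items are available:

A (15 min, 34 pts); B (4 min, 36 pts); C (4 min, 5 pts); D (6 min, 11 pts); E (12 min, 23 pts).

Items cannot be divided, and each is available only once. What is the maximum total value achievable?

70 pts

This is a 0/1 knapsack; check combinations near the capacity.
- A+B: duration 15+4=19, value 34+36=70
- B+D+E: duration 4+6+12=22, value 36+11+23=70
- B+C+E: duration 4+4+12=20, value 36+5+23=64
- B+E: duration 4+12=16, value 36+23=59
- B+C+D: duration 4+4+6=14, value 36+5+11=52
Best: 70 pts.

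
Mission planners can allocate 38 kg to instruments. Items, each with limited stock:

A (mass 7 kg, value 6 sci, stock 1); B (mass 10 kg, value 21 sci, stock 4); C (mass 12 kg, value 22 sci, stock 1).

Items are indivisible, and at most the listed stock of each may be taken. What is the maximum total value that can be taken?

Best selections within mass 38 and stock limits:
- 1×A + 3×B: mass 37, value 69
- 2×B + 1×C: mass 32, value 64
- 3×B: mass 30, value 63
Best: 69 sci.

69 sci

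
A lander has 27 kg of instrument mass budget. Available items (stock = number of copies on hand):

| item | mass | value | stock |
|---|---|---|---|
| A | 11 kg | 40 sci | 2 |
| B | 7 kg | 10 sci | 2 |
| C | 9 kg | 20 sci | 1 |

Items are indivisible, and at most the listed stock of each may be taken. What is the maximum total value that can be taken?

Top feasible selections:
- 2×A: mass 22, value 80
- 1×A + 1×B + 1×C: mass 27, value 70
- 1×A + 1×C: mass 20, value 60
Best: 80 sci.

80 sci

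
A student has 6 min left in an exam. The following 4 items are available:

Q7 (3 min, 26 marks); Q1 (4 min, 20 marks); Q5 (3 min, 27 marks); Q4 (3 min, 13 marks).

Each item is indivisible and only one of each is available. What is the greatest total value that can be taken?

Check high-value combinations within 6 min:
- Q7+Q5: time 3+3=6, value 26+27=53
- Q5+Q4: time 3+3=6, value 27+13=40
- Q7+Q4: time 3+3=6, value 26+13=39
Best: 53 marks.

53 marks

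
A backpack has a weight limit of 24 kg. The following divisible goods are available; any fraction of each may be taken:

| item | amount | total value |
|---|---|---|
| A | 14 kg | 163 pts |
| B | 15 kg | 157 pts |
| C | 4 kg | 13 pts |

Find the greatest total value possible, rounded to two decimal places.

Take in order of value per unit:
- A (163/14 per unit): all 14 → value 163, running total 163.00
- B (157/15 per unit): 10 of 15 → value 10×157/15 = 104.6667, running total 267.67
Total 267.67.

267.67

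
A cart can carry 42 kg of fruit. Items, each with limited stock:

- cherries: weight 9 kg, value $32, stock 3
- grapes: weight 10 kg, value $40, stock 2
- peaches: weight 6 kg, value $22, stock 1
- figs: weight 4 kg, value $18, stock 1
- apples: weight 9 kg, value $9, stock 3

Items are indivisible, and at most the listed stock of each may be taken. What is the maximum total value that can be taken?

$162

Best selections within weight 42 and stock limits:
- 2×cherries + 2×grapes + 1×figs: weight 42, value 162
- 3×cherries + 1×grapes + 1×figs: weight 41, value 154
Best: $162.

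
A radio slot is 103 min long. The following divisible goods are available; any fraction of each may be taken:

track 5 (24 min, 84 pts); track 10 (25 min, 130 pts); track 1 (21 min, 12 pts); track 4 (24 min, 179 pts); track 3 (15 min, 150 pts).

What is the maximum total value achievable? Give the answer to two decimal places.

551.57

Take in order of value per unit:
- track 3 (150/15 per unit): all 15 → value 150, running total 150.00
- track 4 (179/24 per unit): all 24 → value 179, running total 329.00
- track 10 (130/25 per unit): all 25 → value 130, running total 459.00
- track 5 (84/24 per unit): all 24 → value 84, running total 543.00
- track 1 (12/21 per unit): 15 of 21 → value 15×12/21 = 8.5714, running total 551.57
Total 551.57.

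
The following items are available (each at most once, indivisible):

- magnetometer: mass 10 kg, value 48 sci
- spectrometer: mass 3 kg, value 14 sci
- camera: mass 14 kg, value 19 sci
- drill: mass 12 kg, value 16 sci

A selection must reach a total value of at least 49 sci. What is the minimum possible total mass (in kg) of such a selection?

Subsets with value ≥ 49, sorted by total mass:
- magnetometer+spectrometer: mass 13, value 62
- magnetometer+drill: mass 22, value 64
- magnetometer+camera: mass 24, value 67
- magnetometer+spectrometer+drill: mass 25, value 78
Minimum mass: 13 kg.

13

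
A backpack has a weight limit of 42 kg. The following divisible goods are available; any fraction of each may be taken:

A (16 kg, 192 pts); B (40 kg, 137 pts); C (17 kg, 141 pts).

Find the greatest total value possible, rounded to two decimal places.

363.83

Take in order of value per unit:
- A (192/16 per unit): all 16 → value 192, running total 192.00
- C (141/17 per unit): all 17 → value 141, running total 333.00
- B (137/40 per unit): 9 of 40 → value 9×137/40 = 30.8250, running total 363.83
Total 363.83.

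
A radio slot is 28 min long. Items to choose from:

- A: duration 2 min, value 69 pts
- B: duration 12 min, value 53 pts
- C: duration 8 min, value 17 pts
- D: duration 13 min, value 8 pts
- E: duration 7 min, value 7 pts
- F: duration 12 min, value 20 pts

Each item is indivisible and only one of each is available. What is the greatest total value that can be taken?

142 pts

Check high-value combinations within 28 min:
- A+B+F: duration 2+12+12=26, value 69+53+20=142
- A+B+C: duration 2+12+8=22, value 69+53+17=139
- A+B+D: duration 2+12+13=27, value 69+53+8=130
Best: 142 pts.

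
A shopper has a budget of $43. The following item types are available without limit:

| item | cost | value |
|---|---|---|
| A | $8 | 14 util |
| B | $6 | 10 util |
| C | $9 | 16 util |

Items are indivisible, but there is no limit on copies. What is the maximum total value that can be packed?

Best value-per-unit is C at 16/9; filling with it alone gives 4×16 = 64.
Optimal mix: 2×A + 3×C → cost 43, value 76.

76 util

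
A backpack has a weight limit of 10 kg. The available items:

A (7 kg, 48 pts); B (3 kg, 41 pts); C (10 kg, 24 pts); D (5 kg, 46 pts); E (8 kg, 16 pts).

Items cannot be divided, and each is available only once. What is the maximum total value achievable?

Check high-value combinations within 10 kg:
- A+B: weight 7+3=10, value 48+41=89
- B+D: weight 3+5=8, value 41+46=87
- A: weight 7, value 48
- D: weight 5, value 46
Best: 89 pts.

89 pts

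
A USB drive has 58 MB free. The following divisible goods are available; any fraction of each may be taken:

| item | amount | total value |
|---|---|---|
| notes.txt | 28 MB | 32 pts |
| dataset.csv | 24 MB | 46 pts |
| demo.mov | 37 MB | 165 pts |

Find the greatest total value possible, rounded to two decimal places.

205.25

Take in order of value per unit:
- demo.mov (165/37 per unit): all 37 → value 165, running total 165.00
- dataset.csv (46/24 per unit): 21 of 24 → value 21×46/24 = 40.2500, running total 205.25
Total 205.25.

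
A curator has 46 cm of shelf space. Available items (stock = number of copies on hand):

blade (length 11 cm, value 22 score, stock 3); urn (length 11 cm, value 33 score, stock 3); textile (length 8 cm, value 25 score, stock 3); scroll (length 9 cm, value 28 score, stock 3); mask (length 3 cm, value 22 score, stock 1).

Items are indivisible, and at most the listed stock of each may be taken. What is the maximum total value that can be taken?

156 score

Best selections within length 46 and stock limits:
- 2×textile + 3×scroll + 1×mask: length 46, value 156
- 3×textile + 2×scroll + 1×mask: length 45, value 153
Best: 156 score.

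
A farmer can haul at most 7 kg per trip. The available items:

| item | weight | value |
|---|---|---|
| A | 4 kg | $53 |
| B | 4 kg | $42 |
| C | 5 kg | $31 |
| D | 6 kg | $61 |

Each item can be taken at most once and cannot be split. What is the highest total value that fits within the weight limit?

$61

Check high-value combinations within 7 kg:
- D: weight 6, value 61
- A: weight 4, value 53
- B: weight 4, value 42
Best: $61.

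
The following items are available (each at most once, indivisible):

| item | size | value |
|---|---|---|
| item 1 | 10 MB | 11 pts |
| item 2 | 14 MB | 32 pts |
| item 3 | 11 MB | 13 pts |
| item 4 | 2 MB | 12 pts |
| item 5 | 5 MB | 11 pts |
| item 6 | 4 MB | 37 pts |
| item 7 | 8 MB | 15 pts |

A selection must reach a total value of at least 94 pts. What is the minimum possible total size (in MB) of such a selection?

28

Subsets with value ≥ 94, sorted by total size:
- item 2+item 4+item 6+item 7: size 28, value 96
- item 2+item 5+item 6+item 7: size 31, value 95
Minimum size: 28 MB.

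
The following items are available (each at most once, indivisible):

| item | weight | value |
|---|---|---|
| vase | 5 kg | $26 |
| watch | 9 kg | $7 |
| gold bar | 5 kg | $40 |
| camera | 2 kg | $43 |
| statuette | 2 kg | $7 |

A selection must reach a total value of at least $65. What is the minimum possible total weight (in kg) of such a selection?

7

Subsets with value ≥ 65, sorted by total weight:
- gold bar+camera: weight 7, value 83
- vase+camera: weight 7, value 69
- gold bar+camera+statuette: weight 9, value 90
- vase+camera+statuette: weight 9, value 76
Minimum weight: 7 kg.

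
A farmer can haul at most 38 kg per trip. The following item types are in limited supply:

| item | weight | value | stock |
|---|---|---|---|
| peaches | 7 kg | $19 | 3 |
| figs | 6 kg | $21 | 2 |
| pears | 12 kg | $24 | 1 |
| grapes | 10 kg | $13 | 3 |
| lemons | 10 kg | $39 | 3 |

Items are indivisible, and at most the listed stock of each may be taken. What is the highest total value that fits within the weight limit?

Top feasible selections:
- 1×figs + 3×lemons: weight 36, value 138
- 1×peaches + 3×lemons: weight 37, value 136
- 1×figs + 1×pears + 2×lemons: weight 38, value 123
Best: $138.

$138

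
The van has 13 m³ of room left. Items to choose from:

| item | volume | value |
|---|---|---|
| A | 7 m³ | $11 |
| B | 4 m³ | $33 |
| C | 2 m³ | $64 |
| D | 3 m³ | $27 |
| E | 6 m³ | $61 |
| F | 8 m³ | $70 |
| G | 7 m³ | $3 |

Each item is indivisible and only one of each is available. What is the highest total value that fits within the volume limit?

$161

Check high-value combinations within 13 m³:
- C+D+F: volume 2+3+8=13, value 64+27+70=161
- B+C+E: volume 4+2+6=12, value 33+64+61=158
- C+D+E: volume 2+3+6=11, value 64+27+61=152
- C+F: volume 2+8=10, value 64+70=134
Best: $161.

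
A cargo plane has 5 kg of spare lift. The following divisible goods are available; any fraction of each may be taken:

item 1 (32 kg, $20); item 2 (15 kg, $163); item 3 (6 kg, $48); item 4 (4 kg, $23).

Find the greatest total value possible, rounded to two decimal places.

Take in order of value per unit:
- item 2 (163/15 per unit): 5 of 15 → value 5×163/15 = 54.3333, running total 54.33
Total 54.33.

54.33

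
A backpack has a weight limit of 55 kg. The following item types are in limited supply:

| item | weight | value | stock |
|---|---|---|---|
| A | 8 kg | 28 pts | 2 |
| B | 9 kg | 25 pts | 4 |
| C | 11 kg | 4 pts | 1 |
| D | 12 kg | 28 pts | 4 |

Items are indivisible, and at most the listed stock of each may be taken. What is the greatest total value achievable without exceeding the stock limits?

159 pts

Top feasible selections:
- 2×A + 3×B + 1×D: weight 55, value 159
- 2×A + 4×B: weight 52, value 156
- 2×A + 3×D: weight 52, value 140
- 2×A + 1×B + 2×D: weight 49, value 137
Best: 159 pts.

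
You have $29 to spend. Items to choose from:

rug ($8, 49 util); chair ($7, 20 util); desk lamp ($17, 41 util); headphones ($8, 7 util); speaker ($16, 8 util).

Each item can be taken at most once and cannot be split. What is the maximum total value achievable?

90 util

Check high-value combinations within $29:
- rug+desk lamp: cost 8+17=25, value 49+41=90
- rug+chair+headphones: cost 8+7+8=23, value 49+20+7=76
- rug+chair: cost 8+7=15, value 49+20=69
- chair+desk lamp: cost 7+17=24, value 20+41=61
- rug+speaker: cost 8+16=24, value 49+8=57
Best: 90 util.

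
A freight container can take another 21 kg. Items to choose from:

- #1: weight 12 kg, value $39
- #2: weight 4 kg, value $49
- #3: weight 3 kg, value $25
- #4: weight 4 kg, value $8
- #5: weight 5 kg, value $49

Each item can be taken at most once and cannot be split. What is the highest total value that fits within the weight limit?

Check high-value combinations within 21 kg:
- #1+#2+#5: weight 12+4+5=21, value 39+49+49=137
- #2+#3+#4+#5: weight 4+3+4+5=16, value 49+25+8+49=131
- #2+#3+#5: weight 4+3+5=12, value 49+25+49=123
Best: $137.

$137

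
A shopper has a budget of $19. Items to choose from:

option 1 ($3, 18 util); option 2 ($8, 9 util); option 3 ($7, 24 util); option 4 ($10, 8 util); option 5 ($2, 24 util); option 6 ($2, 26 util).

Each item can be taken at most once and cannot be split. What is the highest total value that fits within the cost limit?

92 util

This is a 0/1 knapsack; check combinations near the capacity.
- option 1+option 3+option 5+option 6: cost 3+7+2+2=14, value 18+24+24+26=92
- option 2+option 3+option 5+option 6: cost 8+7+2+2=19, value 9+24+24+26=83
- option 1+option 2+option 5+option 6: cost 3+8+2+2=15, value 18+9+24+26=77
Best: 92 util.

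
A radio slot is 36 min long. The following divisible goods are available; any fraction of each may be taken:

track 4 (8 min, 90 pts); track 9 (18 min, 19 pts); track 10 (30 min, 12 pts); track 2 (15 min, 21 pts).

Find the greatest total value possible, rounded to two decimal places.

Take in order of value per unit:
- track 4 (90/8 per unit): all 8 → value 90, running total 90.00
- track 2 (21/15 per unit): all 15 → value 21, running total 111.00
- track 9 (19/18 per unit): 13 of 18 → value 13×19/18 = 13.7222, running total 124.72
Total 124.72.

124.72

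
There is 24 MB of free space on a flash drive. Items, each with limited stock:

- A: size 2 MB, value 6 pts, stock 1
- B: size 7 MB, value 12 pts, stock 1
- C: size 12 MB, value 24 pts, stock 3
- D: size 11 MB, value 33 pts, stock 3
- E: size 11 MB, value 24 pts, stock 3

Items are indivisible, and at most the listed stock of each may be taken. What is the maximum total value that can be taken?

Top feasible selections:
- 1×A + 2×D: size 24, value 72
- 2×D: size 22, value 66
- 1×A + 1×D + 1×E: size 24, value 63
Best: 72 pts.

72 pts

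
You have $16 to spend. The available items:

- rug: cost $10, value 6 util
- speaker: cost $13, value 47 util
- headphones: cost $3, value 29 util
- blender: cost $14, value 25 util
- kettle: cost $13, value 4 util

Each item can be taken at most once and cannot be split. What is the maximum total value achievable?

76 util

Check high-value combinations within $16:
- speaker+headphones: cost 13+3=16, value 47+29=76
- speaker: cost 13, value 47
- rug+headphones: cost 10+3=13, value 6+29=35
- headphones+kettle: cost 3+13=16, value 29+4=33
- headphones: cost 3, value 29
Best: 76 util.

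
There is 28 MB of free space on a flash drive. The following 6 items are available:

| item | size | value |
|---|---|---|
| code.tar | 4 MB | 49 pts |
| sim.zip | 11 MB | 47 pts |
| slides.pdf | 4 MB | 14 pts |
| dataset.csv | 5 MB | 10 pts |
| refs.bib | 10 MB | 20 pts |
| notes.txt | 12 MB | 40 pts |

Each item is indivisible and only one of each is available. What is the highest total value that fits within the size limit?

Check high-value combinations within 28 MB:
- code.tar+sim.zip+notes.txt: size 4+11+12=27, value 49+47+40=136
- code.tar+sim.zip+slides.pdf+dataset.csv: size 4+11+4+5=24, value 49+47+14+10=120
- code.tar+sim.zip+refs.bib: size 4+11+10=25, value 49+47+20=116
- code.tar+slides.pdf+dataset.csv+notes.txt: size 4+4+5+12=25, value 49+14+10+40=113
Best: 136 pts.

136 pts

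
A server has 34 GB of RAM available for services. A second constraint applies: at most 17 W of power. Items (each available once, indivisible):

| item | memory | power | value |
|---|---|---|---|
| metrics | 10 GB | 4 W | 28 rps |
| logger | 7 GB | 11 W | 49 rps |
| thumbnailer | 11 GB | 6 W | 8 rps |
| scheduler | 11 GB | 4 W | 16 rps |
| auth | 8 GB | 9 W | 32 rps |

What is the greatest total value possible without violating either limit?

Feasible sets respecting both limits:
- metrics+logger: memory 17, power 15, value 77
- metrics+scheduler+auth: memory 29, power 17, value 76
- logger+scheduler: memory 18, power 15, value 65
- metrics+auth: memory 18, power 13, value 60
Best: 77 rps.

77 rps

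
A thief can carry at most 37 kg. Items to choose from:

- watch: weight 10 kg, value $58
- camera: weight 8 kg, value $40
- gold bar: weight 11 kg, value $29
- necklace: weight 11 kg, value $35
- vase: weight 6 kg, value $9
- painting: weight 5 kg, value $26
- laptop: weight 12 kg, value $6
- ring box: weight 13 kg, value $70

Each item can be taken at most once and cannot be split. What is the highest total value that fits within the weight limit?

This is a 0/1 knapsack; check combinations near the capacity.
- watch+camera+painting+ring box: weight 10+8+5+13=36, value 58+40+26+70=194
- watch+camera+vase+ring box: weight 10+8+6+13=37, value 58+40+9+70=177
- camera+necklace+painting+ring box: weight 8+11+5+13=37, value 40+35+26+70=171
Best: $194.

$194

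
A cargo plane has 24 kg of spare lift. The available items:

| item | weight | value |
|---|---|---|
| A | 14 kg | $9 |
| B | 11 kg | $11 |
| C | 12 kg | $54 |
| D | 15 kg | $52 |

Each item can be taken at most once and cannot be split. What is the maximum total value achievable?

$65

This is a 0/1 knapsack; check combinations near the capacity.
- B+C: weight 11+12=23, value 11+54=65
- C: weight 12, value 54
- D: weight 15, value 52
- B: weight 11, value 11
- A: weight 14, value 9
Best: $65.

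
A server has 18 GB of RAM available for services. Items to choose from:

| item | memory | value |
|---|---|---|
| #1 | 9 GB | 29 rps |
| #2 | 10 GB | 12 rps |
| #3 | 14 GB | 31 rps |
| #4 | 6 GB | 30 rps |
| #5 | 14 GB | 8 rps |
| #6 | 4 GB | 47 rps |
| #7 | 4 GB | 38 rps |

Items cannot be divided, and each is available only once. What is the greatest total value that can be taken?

115 rps

Check high-value combinations within 18 GB:
- #4+#6+#7: memory 6+4+4=14, value 30+47+38=115
- #1+#6+#7: memory 9+4+4=17, value 29+47+38=114
- #2+#6+#7: memory 10+4+4=18, value 12+47+38=97
- #6+#7: memory 4+4=8, value 47+38=85
Best: 115 rps.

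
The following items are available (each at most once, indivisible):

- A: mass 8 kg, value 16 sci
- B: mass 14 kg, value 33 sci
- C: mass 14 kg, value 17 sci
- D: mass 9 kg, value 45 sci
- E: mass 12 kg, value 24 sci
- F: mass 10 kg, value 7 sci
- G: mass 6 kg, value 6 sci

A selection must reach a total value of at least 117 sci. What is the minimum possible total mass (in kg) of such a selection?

43

Subsets with value ≥ 117, sorted by total mass:
- A+B+D+E: mass 43, value 118
- A+B+D+E+G: mass 49, value 124
- B+C+D+E: mass 49, value 119
Minimum mass: 43 kg.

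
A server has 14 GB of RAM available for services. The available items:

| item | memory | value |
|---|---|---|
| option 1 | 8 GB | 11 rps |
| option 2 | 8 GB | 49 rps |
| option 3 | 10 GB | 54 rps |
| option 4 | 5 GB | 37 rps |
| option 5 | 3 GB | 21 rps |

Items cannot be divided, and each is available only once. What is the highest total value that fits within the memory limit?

Check high-value combinations within 14 GB:
- option 2+option 4: memory 8+5=13, value 49+37=86
- option 3+option 5: memory 10+3=13, value 54+21=75
- option 2+option 5: memory 8+3=11, value 49+21=70
- option 4+option 5: memory 5+3=8, value 37+21=58
Best: 86 rps.

86 rps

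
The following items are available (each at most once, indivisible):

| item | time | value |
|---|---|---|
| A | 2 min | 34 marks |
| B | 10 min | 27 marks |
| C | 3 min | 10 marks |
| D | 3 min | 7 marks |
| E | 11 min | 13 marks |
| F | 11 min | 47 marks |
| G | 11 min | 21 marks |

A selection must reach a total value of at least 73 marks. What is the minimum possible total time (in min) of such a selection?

13

Subsets with value ≥ 73, sorted by total time:
- A+F: time 13, value 81
- A+C+F: time 16, value 91
Minimum time: 13 min.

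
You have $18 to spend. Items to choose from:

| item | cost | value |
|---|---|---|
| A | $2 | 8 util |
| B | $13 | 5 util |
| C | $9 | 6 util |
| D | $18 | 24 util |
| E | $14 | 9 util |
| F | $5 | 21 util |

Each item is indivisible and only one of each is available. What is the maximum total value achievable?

35 util

Check high-value combinations within $18:
- A+C+F: cost 2+9+5=16, value 8+6+21=35
- A+F: cost 2+5=7, value 8+21=29
- C+F: cost 9+5=14, value 6+21=27
- B+F: cost 13+5=18, value 5+21=26
Best: 35 util.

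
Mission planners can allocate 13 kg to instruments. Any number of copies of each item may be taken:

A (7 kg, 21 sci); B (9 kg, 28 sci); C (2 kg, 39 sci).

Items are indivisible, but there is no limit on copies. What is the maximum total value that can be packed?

234 sci

Best value-per-unit is C at 39/2, and filling with it alone uses mass 6×2=12. No mix of the others beats 6×39 = 234.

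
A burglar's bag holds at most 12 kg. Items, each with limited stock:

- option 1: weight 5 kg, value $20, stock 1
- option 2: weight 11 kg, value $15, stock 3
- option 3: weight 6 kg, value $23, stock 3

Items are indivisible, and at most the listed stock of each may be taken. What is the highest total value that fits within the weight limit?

$46

Best selections within weight 12 and stock limits:
- 2×option 3: weight 12, value 46
- 1×option 1 + 1×option 3: weight 11, value 43
- 1×option 3: weight 6, value 23
Best: $46.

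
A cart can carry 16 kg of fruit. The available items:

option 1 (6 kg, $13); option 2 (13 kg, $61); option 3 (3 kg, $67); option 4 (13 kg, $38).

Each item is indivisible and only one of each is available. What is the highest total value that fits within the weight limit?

$128

Check high-value combinations within 16 kg:
- option 2+option 3: weight 13+3=16, value 61+67=128
- option 3+option 4: weight 3+13=16, value 67+38=105
- option 1+option 3: weight 6+3=9, value 13+67=80
- option 3: weight 3, value 67
- option 2: weight 13, value 61
Best: $128.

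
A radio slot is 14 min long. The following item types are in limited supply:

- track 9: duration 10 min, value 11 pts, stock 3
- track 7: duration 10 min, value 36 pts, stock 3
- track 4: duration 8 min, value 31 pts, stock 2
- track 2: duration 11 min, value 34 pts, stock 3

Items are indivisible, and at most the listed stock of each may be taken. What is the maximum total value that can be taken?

Top feasible selections:
- 1×track 7: duration 10, value 36
- 1×track 2: duration 11, value 34
- 1×track 4: duration 8, value 31
Best: 36 pts.

36 pts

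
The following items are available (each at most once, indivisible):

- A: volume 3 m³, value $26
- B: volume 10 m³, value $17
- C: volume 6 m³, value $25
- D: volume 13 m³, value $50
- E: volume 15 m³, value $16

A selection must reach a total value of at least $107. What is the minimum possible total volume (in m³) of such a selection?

32

Subsets with value ≥ 107, sorted by total volume:
- A+B+C+D: volume 32, value 118
- A+C+D+E: volume 37, value 117
Minimum volume: 32 m³.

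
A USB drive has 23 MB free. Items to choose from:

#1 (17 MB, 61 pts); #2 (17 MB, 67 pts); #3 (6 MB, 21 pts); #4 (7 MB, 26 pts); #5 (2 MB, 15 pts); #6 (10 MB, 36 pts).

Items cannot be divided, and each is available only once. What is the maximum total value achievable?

Check high-value combinations within 23 MB:
- #2+#3: size 17+6=23, value 67+21=88
- #3+#4+#6: size 6+7+10=23, value 21+26+36=83
- #2+#5: size 17+2=19, value 67+15=82
- #1+#3: size 17+6=23, value 61+21=82
- #4+#5+#6: size 7+2+10=19, value 26+15+36=77
Best: 88 pts.

88 pts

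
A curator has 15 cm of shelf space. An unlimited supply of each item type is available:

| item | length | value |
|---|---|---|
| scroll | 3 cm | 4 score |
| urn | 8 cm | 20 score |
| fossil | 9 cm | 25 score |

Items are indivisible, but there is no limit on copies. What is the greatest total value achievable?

33 score

Best value-per-unit is fossil at 25/9; filling with it alone gives 1×25 = 25.
Optimal mix: 2×scroll + 1×fossil → length 15, value 33.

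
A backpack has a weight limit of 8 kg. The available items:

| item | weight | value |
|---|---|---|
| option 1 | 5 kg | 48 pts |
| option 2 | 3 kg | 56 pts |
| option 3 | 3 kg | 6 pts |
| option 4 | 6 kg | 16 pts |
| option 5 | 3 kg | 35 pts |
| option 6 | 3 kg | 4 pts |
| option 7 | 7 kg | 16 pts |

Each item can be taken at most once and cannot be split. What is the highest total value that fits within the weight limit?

Check high-value combinations within 8 kg:
- option 1+option 2: weight 5+3=8, value 48+56=104
- option 2+option 5: weight 3+3=6, value 56+35=91
- option 1+option 5: weight 5+3=8, value 48+35=83
Best: 104 pts.

104 pts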